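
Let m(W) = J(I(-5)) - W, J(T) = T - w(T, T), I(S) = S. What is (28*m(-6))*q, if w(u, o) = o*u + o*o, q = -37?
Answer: 50764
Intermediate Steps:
w(u, o) = o**2 + o*u (w(u, o) = o*u + o**2 = o**2 + o*u)
J(T) = T - 2*T**2 (J(T) = T - T*(T + T) = T - T*2*T = T - 2*T**2)
m(W) = -55 - W (m(W) = -5*(1 - 2*(-5)) - W = -5*(1 + 10) - W = -5*11 - W = -55 - W)
(28*m(-6))*q = (28*(-55 - 1*(-6)))*(-37) = (28*(-55 + 6))*(-37) = (28*(-49))*(-37) = -1372*(-37) = 50764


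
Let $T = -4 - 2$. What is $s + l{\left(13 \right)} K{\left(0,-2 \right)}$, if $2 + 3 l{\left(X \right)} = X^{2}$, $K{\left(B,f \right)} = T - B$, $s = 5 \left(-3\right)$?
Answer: $-349$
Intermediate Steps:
$T = -6$
$s = -15$
$K{\left(B,f \right)} = -6 - B$
$l{\left(X \right)} = - \frac{2}{3} + \frac{X^{2}}{3}$
$s + l{\left(13 \right)} K{\left(0,-2 \right)} = -15 + \left(- \frac{2}{3} + \frac{13^{2}}{3}\right) \left(-6 - 0\right) = -15 + \left(- \frac{2}{3} + \frac{1}{3} \cdot 169\right) \left(-6 + 0\right) = -15 + \left(- \frac{2}{3} + \frac{169}{3}\right) \left(-6\right) = -15 + \frac{167}{3} \left(-6\right) = -15 - 334 = -349$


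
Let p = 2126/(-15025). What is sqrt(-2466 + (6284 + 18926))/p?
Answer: -15025*sqrt(5686)/1063 ≈ -1065.8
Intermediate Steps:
p = -2126/15025 (p = 2126*(-1/15025) = -2126/15025 ≈ -0.14150)
sqrt(-2466 + (6284 + 18926))/p = sqrt(-2466 + (6284 + 18926))/(-2126/15025) = sqrt(-2466 + 25210)*(-15025/2126) = sqrt(22744)*(-15025/2126) = (2*sqrt(5686))*(-15025/2126) = -15025*sqrt(5686)/1063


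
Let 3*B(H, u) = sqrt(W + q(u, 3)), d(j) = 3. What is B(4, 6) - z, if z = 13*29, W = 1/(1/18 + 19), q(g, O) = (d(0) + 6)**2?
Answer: -377 + sqrt(21623)/49 ≈ -374.00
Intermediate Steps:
q(g, O) = 81 (q(g, O) = (3 + 6)**2 = 9**2 = 81)
W = 18/343 (W = 1/(1/18 + 19) = 1/(343/18) = 18/343 ≈ 0.052478)
B(H, u) = sqrt(21623)/49 (B(H, u) = sqrt(18/343 + 81)/3 = sqrt(27801/343)/3 = (3*sqrt(21623)/49)/3 = sqrt(21623)/49)
z = 377
B(4, 6) - z = sqrt(21623)/49 - 1*377 = sqrt(21623)/49 - 377 = -377 + sqrt(21623)/49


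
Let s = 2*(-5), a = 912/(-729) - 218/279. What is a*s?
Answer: 153100/7533 ≈ 20.324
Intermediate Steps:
a = -15310/7533 (a = 912*(-1/729) - 218*1/279 = -304/243 - 218/279 = -15310/7533 ≈ -2.0324)
s = -10
a*s = -15310/7533*(-10) = 153100/7533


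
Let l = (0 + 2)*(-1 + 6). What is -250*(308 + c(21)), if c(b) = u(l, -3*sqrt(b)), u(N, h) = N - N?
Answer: -77000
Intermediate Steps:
l = 10 (l = 2*5 = 10)
u(N, h) = 0
c(b) = 0
-250*(308 + c(21)) = -250*(308 + 0) = -250*308 = -77000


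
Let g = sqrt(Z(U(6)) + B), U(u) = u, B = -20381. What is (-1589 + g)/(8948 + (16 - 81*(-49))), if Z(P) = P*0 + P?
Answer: -1589/12933 + 5*I*sqrt(815)/12933 ≈ -0.12286 + 0.011037*I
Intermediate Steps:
Z(P) = P (Z(P) = 0 + P = P)
g = 5*I*sqrt(815) (g = sqrt(6 - 20381) = sqrt(-20375) = 5*I*sqrt(815) ≈ 142.74*I)
(-1589 + g)/(8948 + (16 - 81*(-49))) = (-1589 + 5*I*sqrt(815))/(8948 + (16 - 81*(-49))) = (-1589 + 5*I*sqrt(815))/(8948 + (16 + 3969)) = (-1589 + 5*I*sqrt(815))/(8948 + 3985) = (-1589 + 5*I*sqrt(815))/12933 = (-1589 + 5*I*sqrt(815))*(1/12933) = -1589/12933 + 5*I*sqrt(815)/12933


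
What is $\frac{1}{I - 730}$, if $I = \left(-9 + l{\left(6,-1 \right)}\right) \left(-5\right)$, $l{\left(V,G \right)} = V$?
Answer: $- \frac{1}{715} \approx -0.0013986$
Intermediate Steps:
$I = 15$ ($I = \left(-9 + 6\right) \left(-5\right) = \left(-3\right) \left(-5\right) = 15$)
$\frac{1}{I - 730} = \frac{1}{15 - 730} = \frac{1}{-715} = - \frac{1}{715}$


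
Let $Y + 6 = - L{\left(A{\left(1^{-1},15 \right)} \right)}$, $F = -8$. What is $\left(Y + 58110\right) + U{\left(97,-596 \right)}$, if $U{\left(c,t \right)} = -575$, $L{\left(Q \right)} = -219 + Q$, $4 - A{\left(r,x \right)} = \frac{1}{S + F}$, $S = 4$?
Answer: $\frac{230975}{4} \approx 57744.0$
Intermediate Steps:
$A{\left(r,x \right)} = \frac{17}{4}$ ($A{\left(r,x \right)} = 4 - \frac{1}{4 - 8} = 4 - \frac{1}{-4} = 4 - - \frac{1}{4} = 4 + \frac{1}{4} = \frac{17}{4}$)
$Y = \frac{835}{4}$ ($Y = -6 - \left(-219 + \frac{17}{4}\right) = -6 - - \frac{859}{4} = -6 + \frac{859}{4} = \frac{835}{4} \approx 208.75$)
$\left(Y + 58110\right) + U{\left(97,-596 \right)} = \left(\frac{835}{4} + 58110\right) - 575 = \frac{233275}{4} - 575 = \frac{230975}{4}$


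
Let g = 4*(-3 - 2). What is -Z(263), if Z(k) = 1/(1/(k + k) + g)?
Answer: 526/10519 ≈ 0.050005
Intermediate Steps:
g = -20 (g = 4*(-5) = -20)
Z(k) = 1/(-20 + 1/(2*k)) (Z(k) = 1/(1/(k + k) - 20) = 1/(1/(2*k) - 20) = 1/(-20 + 1/(2*k)))
-Z(263) = -(-2)*263/(-1 + 40*263) = -(-2)*263/(-1 + 10520) = -(-2)*263/10519 = -1*(-526/10519) = 526/10519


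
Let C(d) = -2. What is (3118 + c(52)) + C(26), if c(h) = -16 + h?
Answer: 3152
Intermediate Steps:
(3118 + c(52)) + C(26) = (3118 + (-16 + 52)) - 2 = (3118 + 36) - 2 = 3154 - 2 = 3152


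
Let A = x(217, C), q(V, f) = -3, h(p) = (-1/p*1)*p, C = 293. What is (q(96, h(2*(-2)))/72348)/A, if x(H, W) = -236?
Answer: 1/5691376 ≈ 1.7570e-7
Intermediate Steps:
h(p) = -1 (h(p) = (-1/p)*p = -1)
A = -236
(q(96, h(2*(-2)))/72348)/A = -3/72348/(-236) = -3*1/72348*(-1/236) = -1/24116*(-1/236) = 1/5691376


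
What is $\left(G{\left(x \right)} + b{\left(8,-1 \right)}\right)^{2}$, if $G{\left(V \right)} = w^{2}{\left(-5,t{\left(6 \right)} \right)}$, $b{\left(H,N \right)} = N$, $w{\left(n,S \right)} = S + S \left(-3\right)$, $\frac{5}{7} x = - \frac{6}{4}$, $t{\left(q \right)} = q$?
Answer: $20449$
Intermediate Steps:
$x = - \frac{21}{10}$ ($x = \frac{7 \left(- \frac{6}{4}\right)}{5} = \frac{7 \left(\left(-6\right) \frac{1}{4}\right)}{5} = \frac{7}{5} \left(- \frac{3}{2}\right) = - \frac{21}{10} \approx -2.1$)
$w{\left(n,S \right)} = - 2 S$ ($w{\left(n,S \right)} = S - 3 S = - 2 S$)
$G{\left(V \right)} = 144$ ($G{\left(V \right)} = \left(\left(-2\right) 6\right)^{2} = \left(-12\right)^{2} = 144$)
$\left(G{\left(x \right)} + b{\left(8,-1 \right)}\right)^{2} = \left(144 - 1\right)^{2} = 143^{2} = 20449$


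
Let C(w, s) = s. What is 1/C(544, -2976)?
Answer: -1/2976 ≈ -0.00033602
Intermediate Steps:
1/C(544, -2976) = 1/(-2976) = -1/2976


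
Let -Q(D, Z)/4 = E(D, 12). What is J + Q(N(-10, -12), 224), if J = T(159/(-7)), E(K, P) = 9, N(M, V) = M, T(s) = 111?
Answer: 75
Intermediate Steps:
Q(D, Z) = -36 (Q(D, Z) = -4*9 = -36)
J = 111
J + Q(N(-10, -12), 224) = 111 - 36 = 75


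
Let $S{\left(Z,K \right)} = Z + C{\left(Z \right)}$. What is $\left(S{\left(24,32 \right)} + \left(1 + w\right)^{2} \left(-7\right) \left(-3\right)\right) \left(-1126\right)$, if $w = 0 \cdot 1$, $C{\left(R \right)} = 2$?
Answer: $-52922$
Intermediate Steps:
$w = 0$
$S{\left(Z,K \right)} = 2 + Z$ ($S{\left(Z,K \right)} = Z + 2 = 2 + Z$)
$\left(S{\left(24,32 \right)} + \left(1 + w\right)^{2} \left(-7\right) \left(-3\right)\right) \left(-1126\right) = \left(\left(2 + 24\right) + \left(1 + 0\right)^{2} \left(-7\right) \left(-3\right)\right) \left(-1126\right) = \left(26 + 1^{2} \left(-7\right) \left(-3\right)\right) \left(-1126\right) = \left(26 + 1 \left(-7\right) \left(-3\right)\right) \left(-1126\right) = \left(26 - -21\right) \left(-1126\right) = \left(26 + 21\right) \left(-1126\right) = 47 \left(-1126\right) = -52922$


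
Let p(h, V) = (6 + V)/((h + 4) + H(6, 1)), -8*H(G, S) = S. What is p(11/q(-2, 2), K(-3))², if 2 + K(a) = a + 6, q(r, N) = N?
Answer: 3136/5625 ≈ 0.55751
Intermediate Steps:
H(G, S) = -S/8
K(a) = 4 + a (K(a) = -2 + (a + 6) = -2 + (6 + a) = 4 + a)
p(h, V) = (6 + V)/(31/8 + h) (p(h, V) = (6 + V)/((h + 4) - ⅛*1) = (6 + V)/((4 + h) - ⅛) = (6 + V)/(31/8 + h))
p(11/q(-2, 2), K(-3))² = (8*(6 + (4 - 3))/(31 + 8*(11/2)))² = (8*(6 + 1)/(31 + 8*(11*(½))))² = (8*7/(31 + 8*(11/2)))² = (8*7/(31 + 44))² = (8*7/75)² = (8*(1/75)*7)² = (56/75)² = 3136/5625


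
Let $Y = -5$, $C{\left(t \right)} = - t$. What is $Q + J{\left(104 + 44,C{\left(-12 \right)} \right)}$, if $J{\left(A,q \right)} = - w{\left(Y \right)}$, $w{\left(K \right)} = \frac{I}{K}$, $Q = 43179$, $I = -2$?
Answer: $\frac{215893}{5} \approx 43179.0$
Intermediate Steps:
$w{\left(K \right)} = - \frac{2}{K}$
$J{\left(A,q \right)} = - \frac{2}{5}$ ($J{\left(A,q \right)} = - \frac{-2}{-5} = - \frac{\left(-2\right) \left(-1\right)}{5} = \left(-1\right) \frac{2}{5} = - \frac{2}{5}$)
$Q + J{\left(104 + 44,C{\left(-12 \right)} \right)} = 43179 - \frac{2}{5} = \frac{215893}{5}$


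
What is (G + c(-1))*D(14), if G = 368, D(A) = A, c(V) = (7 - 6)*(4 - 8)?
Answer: 5096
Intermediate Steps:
c(V) = -4 (c(V) = 1*(-4) = -4)
(G + c(-1))*D(14) = (368 - 4)*14 = 364*14 = 5096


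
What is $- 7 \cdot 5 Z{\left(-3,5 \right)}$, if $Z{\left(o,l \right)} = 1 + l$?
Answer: $-210$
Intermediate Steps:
$- 7 \cdot 5 Z{\left(-3,5 \right)} = - 7 \cdot 5 \left(1 + 5\right) = - 7 \cdot 5 \cdot 6 = \left(-7\right) 30 = -210$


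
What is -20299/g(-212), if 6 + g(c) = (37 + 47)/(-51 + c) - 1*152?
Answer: 5338637/41638 ≈ 128.22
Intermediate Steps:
g(c) = -158 + 84/(-51 + c) (g(c) = -6 + ((37 + 47)/(-51 + c) - 1*152) = -6 + (84/(-51 + c) - 152) = -6 + (-152 + 84/(-51 + c)) = -158 + 84/(-51 + c))
-20299/g(-212) = -20299*(-51 - 212)/(2*(4071 - 79*(-212))) = -20299*(-263/(2*(4071 + 16748))) = -20299/(2*(-1/263)*20819) = -20299/(-41638/263) = -20299*(-263/41638) = 5338637/41638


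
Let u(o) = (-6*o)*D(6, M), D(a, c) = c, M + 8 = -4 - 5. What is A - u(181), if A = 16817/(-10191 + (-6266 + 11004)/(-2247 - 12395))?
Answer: -1377585491417/74610680 ≈ -18464.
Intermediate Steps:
M = -17 (M = -8 + (-4 - 5) = -8 - 9 = -17)
A = -123117257/74610680 (A = 16817/(-10191 + 4738/(-14642)) = 16817/(-10191 + 4738*(-1/14642)) = 16817/(-10191 - 2369/7321) = 16817/(-74610680/7321) = 16817*(-7321/74610680) = -123117257/74610680 ≈ -1.6501)
u(o) = 102*o (u(o) = -6*o*(-17) = 102*o)
A - u(181) = -123117257/74610680 - 102*181 = -123117257/74610680 - 1*18462 = -123117257/74610680 - 18462 = -1377585491417/74610680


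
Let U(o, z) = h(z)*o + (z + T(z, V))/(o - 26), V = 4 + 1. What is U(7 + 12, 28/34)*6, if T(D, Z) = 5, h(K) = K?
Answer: 10578/119 ≈ 88.891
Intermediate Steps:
V = 5
U(o, z) = o*z + (5 + z)/(-26 + o) (U(o, z) = z*o + (z + 5)/(o - 26) = o*z + (5 + z)/(-26 + o))
U(7 + 12, 28/34)*6 = ((5 + 28/34 + (28/34)*(7 + 12)**2 - 26*(7 + 12)*28/34)/(-26 + (7 + 12)))*6 = ((5 + 28*(1/34) + (28*(1/34))*19**2 - 26*19*28*(1/34))/(-26 + 19))*6 = ((5 + 14/17 + (14/17)*361 - 26*19*14/17)/(-7))*6 = -(5 + 14/17 + 5054/17 - 6916/17)/7*6 = -1/7*(-1763/17)*6 = (1763/119)*6 = 10578/119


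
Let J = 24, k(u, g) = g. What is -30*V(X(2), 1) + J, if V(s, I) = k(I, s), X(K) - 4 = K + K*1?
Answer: -216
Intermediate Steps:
X(K) = 4 + 2*K (X(K) = 4 + (K + K*1) = 4 + (K + K) = 4 + 2*K)
V(s, I) = s
-30*V(X(2), 1) + J = -30*(4 + 2*2) + 24 = -30*(4 + 4) + 24 = -30*8 + 24 = -240 + 24 = -216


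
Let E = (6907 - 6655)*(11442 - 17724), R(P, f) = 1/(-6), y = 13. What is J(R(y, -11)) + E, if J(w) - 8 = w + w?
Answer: -4749169/3 ≈ -1.5831e+6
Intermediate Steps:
R(P, f) = -1/6
E = -1583064 (E = 252*(-6282) = -1583064)
J(w) = 8 + 2*w (J(w) = 8 + (w + w) = 8 + 2*w)
J(R(y, -11)) + E = (8 + 2*(-1/6)) - 1583064 = (8 - 1/3) - 1583064 = 23/3 - 1583064 = -4749169/3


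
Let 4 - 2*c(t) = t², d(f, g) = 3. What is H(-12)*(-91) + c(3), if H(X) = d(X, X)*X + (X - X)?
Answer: 6547/2 ≈ 3273.5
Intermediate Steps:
H(X) = 3*X (H(X) = 3*X + (X - X) = 3*X + 0 = 3*X)
c(t) = 2 - t²/2
H(-12)*(-91) + c(3) = (3*(-12))*(-91) + (2 - ½*3²) = -36*(-91) + (2 - ½*9) = 3276 + (2 - 9/2) = 3276 - 5/2 = 6547/2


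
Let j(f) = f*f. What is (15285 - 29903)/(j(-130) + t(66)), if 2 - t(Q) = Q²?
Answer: -7309/6273 ≈ -1.1652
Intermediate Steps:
j(f) = f²
t(Q) = 2 - Q²
(15285 - 29903)/(j(-130) + t(66)) = (15285 - 29903)/((-130)² + (2 - 1*66²)) = -14618/(16900 + (2 - 1*4356)) = -14618/(16900 + (2 - 4356)) = -14618/(16900 - 4354) = -14618/12546 = -14618*1/12546 = -7309/6273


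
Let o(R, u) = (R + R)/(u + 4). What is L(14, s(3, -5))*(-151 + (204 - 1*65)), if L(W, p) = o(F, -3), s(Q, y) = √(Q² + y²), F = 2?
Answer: -48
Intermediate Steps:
o(R, u) = 2*R/(4 + u) (o(R, u) = (2*R)/(4 + u) = 2*R/(4 + u))
L(W, p) = 4 (L(W, p) = 2*2/(4 - 3) = 2*2/1 = 2*2*1 = 4)
L(14, s(3, -5))*(-151 + (204 - 1*65)) = 4*(-151 + (204 - 1*65)) = 4*(-151 + (204 - 65)) = 4*(-151 + 139) = 4*(-12) = -48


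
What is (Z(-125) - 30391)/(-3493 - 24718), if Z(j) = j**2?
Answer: 14766/28211 ≈ 0.52341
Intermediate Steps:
(Z(-125) - 30391)/(-3493 - 24718) = ((-125)**2 - 30391)/(-3493 - 24718) = (15625 - 30391)/(-28211) = -14766*(-1/28211) = 14766/28211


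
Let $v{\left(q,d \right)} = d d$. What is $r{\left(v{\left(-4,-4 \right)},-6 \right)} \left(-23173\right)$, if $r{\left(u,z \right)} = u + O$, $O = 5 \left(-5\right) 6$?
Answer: $3105182$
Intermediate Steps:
$O = -150$ ($O = \left(-25\right) 6 = -150$)
$v{\left(q,d \right)} = d^{2}$
$r{\left(u,z \right)} = -150 + u$ ($r{\left(u,z \right)} = u - 150 = -150 + u$)
$r{\left(v{\left(-4,-4 \right)},-6 \right)} \left(-23173\right) = \left(-150 + \left(-4\right)^{2}\right) \left(-23173\right) = \left(-150 + 16\right) \left(-23173\right) = \left(-134\right) \left(-23173\right) = 3105182$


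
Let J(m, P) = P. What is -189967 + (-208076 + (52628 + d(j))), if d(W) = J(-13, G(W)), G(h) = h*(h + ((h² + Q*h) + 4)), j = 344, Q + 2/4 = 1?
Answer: 40541049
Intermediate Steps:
Q = ½ (Q = -½ + 1 = ½ ≈ 0.50000)
G(h) = h*(4 + h² + 3*h/2) (G(h) = h*(h + ((h² + h/2) + 4)) = h*(h + (4 + h² + h/2)) = h*(4 + h² + 3*h/2))
d(W) = W*(8 + 2*W² + 3*W)/2
-189967 + (-208076 + (52628 + d(j))) = -189967 + (-208076 + (52628 + (½)*344*(8 + 2*344² + 3*344))) = -189967 + (-208076 + (52628 + (½)*344*(8 + 2*118336 + 1032))) = -189967 + (-208076 + (52628 + (½)*344*(8 + 236672 + 1032))) = -189967 + (-208076 + (52628 + (½)*344*237712)) = -189967 + (-208076 + (52628 + 40886464)) = -189967 + (-208076 + 40939092) = -189967 + 40731016 = 40541049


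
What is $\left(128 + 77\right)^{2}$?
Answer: $42025$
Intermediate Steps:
$\left(128 + 77\right)^{2} = 205^{2} = 42025$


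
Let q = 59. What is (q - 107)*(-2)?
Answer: 96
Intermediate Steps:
(q - 107)*(-2) = (59 - 107)*(-2) = -48*(-2) = 96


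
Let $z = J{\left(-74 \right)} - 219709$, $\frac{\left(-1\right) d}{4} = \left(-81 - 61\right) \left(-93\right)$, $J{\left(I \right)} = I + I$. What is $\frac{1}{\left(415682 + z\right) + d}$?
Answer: $\frac{1}{143001} \approx 6.993 \cdot 10^{-6}$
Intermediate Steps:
$J{\left(I \right)} = 2 I$
$d = -52824$ ($d = - 4 \left(-81 - 61\right) \left(-93\right) = - 4 \left(\left(-142\right) \left(-93\right)\right) = \left(-4\right) 13206 = -52824$)
$z = -219857$ ($z = 2 \left(-74\right) - 219709 = -148 - 219709 = -219857$)
$\frac{1}{\left(415682 + z\right) + d} = \frac{1}{\left(415682 - 219857\right) - 52824} = \frac{1}{195825 - 52824} = \frac{1}{143001}$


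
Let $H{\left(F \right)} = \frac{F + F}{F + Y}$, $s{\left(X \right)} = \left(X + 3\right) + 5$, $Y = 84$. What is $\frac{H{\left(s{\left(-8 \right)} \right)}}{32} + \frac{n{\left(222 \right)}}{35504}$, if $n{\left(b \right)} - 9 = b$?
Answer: $\frac{33}{5072} \approx 0.0065063$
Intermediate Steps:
$n{\left(b \right)} = 9 + b$
$s{\left(X \right)} = 8 + X$ ($s{\left(X \right)} = \left(3 + X\right) + 5 = 8 + X$)
$H{\left(F \right)} = \frac{2 F}{84 + F}$ ($H{\left(F \right)} = \frac{F + F}{F + 84} = \frac{2 F}{84 + F}$)
$\frac{H{\left(s{\left(-8 \right)} \right)}}{32} + \frac{n{\left(222 \right)}}{35504} = \frac{2 \left(8 - 8\right) \frac{1}{84 + \left(8 - 8\right)}}{32} + \frac{9 + 222}{35504} = 2 \cdot 0 \frac{1}{84 + 0} \cdot \frac{1}{32} + 231 \cdot \frac{1}{35504} = 2 \cdot 0 \cdot \frac{1}{84} \cdot \frac{1}{32} + \frac{33}{5072} = 0 \cdot \frac{1}{32} + \frac{33}{5072} = 0 + \frac{33}{5072} = \frac{33}{5072}$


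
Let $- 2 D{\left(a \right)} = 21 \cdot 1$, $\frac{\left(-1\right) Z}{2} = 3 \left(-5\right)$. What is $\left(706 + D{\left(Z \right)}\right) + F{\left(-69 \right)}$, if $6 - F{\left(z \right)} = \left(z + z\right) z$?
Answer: $- \frac{17641}{2} \approx -8820.5$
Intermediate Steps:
$F{\left(z \right)} = 6 - 2 z^{2}$ ($F{\left(z \right)} = 6 - \left(z + z\right) z = 6 - 2 z z = 6 - 2 z^{2}$)
$Z = 30$ ($Z = - 2 \cdot 3 \left(-5\right) = \left(-2\right) \left(-15\right) = 30$)
$D{\left(a \right)} = - \frac{21}{2}$ ($D{\left(a \right)} = - \frac{21 \cdot 1}{2} = \left(- \frac{1}{2}\right) 21 = - \frac{21}{2}$)
$\left(706 + D{\left(Z \right)}\right) + F{\left(-69 \right)} = \left(706 - \frac{21}{2}\right) + \left(6 - 2 \left(-69\right)^{2}\right) = \frac{1391}{2} + \left(6 - 9522\right) = \frac{1391}{2} - 9516 = - \frac{17641}{2}$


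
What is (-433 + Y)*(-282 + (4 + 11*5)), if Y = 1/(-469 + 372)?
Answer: 9366446/97 ≈ 96561.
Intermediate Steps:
Y = -1/97 (Y = 1/(-97) = -1/97 ≈ -0.010309)
(-433 + Y)*(-282 + (4 + 11*5)) = (-433 - 1/97)*(-282 + (4 + 11*5)) = -42002*(-282 + (4 + 55))/97 = -42002*(-282 + 59)/97 = -42002/97*(-223) = 9366446/97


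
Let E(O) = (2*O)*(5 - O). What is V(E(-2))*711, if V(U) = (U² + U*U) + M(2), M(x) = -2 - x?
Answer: 1112004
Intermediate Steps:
E(O) = 2*O*(5 - O)
V(U) = -4 + 2*U² (V(U) = (U² + U*U) + (-2 - 1*2) = (U² + U²) + (-2 - 2) = 2*U² - 4 = -4 + 2*U²)
V(E(-2))*711 = (-4 + 2*(2*(-2)*(5 - 1*(-2)))²)*711 = (-4 + 2*(2*(-2)*(5 + 2))²)*711 = (-4 + 2*(2*(-2)*7)²)*711 = (-4 + 2*(-28)²)*711 = (-4 + 2*784)*711 = (-4 + 1568)*711 = 1564*711 = 1112004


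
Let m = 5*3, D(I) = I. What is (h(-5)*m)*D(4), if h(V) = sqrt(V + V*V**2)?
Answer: 60*I*sqrt(130) ≈ 684.11*I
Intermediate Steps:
m = 15
h(V) = sqrt(V + V**3)
(h(-5)*m)*D(4) = (sqrt(-5 + (-5)**3)*15)*4 = (sqrt(-5 - 125)*15)*4 = (sqrt(-130)*15)*4 = ((I*sqrt(130))*15)*4 = (15*I*sqrt(130))*4 = 60*I*sqrt(130)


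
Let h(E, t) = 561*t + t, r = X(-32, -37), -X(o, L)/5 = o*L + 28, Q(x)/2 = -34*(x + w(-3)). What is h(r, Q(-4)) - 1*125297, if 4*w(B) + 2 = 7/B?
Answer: 206903/3 ≈ 68968.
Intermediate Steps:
w(B) = -½ + 7/(4*B) (w(B) = -½ + (7/B)/4 = -½ + 7/(4*B))
Q(x) = 221/3 - 68*x (Q(x) = 2*(-34*(x + (¼)*(7 - 2*(-3))/(-3))) = 2*(-34*(x + (¼)*(-⅓)*(7 + 6))) = 2*(-34*(x + (¼)*(-⅓)*13)) = 2*(-34*(x - 13/12)) = 2*(-34*(-13/12 + x)) = 2*(221/6 - 34*x) = 221/3 - 68*x)
X(o, L) = -140 - 5*L*o (X(o, L) = -5*(o*L + 28) = -5*(L*o + 28) = -5*(28 + L*o) = -140 - 5*L*o)
r = -6060 (r = -140 - 5*(-37)*(-32) = -140 - 5920 = -6060)
h(E, t) = 562*t
h(r, Q(-4)) - 1*125297 = 562*(221/3 - 68*(-4)) - 1*125297 = 562*(221/3 + 272) - 125297 = 562*(1037/3) - 125297 = 582794/3 - 125297 = 206903/3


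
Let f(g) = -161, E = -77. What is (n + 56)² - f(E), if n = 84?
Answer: 19761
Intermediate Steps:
(n + 56)² - f(E) = (84 + 56)² - 1*(-161) = 140² + 161 = 19600 + 161 = 19761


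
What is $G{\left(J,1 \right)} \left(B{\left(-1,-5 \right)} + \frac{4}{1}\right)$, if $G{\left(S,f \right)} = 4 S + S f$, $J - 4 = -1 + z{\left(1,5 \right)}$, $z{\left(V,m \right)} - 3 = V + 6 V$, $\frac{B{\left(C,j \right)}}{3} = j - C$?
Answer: $-520$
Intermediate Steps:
$B{\left(C,j \right)} = - 3 C + 3 j$ ($B{\left(C,j \right)} = 3 \left(j - C\right) = - 3 C + 3 j$)
$z{\left(V,m \right)} = 3 + 7 V$ ($z{\left(V,m \right)} = 3 + \left(V + 6 V\right) = 3 + 7 V$)
$J = 13$ ($J = 4 + \left(-1 + \left(3 + 7 \cdot 1\right)\right) = 4 + \left(-1 + \left(3 + 7\right)\right) = 4 + \left(-1 + 10\right) = 4 + 9 = 13$)
$G{\left(J,1 \right)} \left(B{\left(-1,-5 \right)} + \frac{4}{1}\right) = 13 \left(4 + 1\right) \left(\left(\left(-3\right) \left(-1\right) + 3 \left(-5\right)\right) + \frac{4}{1}\right) = 13 \cdot 5 \left(\left(3 - 15\right) + 4 \cdot 1\right) = 65 \left(-12 + 4\right) = 65 \left(-8\right) = -520$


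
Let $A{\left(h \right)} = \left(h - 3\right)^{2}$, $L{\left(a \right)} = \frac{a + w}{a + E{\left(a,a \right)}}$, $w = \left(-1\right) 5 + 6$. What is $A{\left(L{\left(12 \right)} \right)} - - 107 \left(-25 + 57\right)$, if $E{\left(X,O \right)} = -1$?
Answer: $\frac{414704}{121} \approx 3427.3$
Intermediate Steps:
$w = 1$ ($w = -5 + 6 = 1$)
$L{\left(a \right)} = \frac{1 + a}{-1 + a}$ ($L{\left(a \right)} = \frac{a + 1}{a - 1} = \frac{1 + a}{-1 + a}$)
$A{\left(h \right)} = \left(-3 + h\right)^{2}$
$A{\left(L{\left(12 \right)} \right)} - - 107 \left(-25 + 57\right) = \left(-3 + \frac{1 + 12}{-1 + 12}\right)^{2} - - 107 \left(-25 + 57\right) = \left(-3 + \frac{1}{11} \cdot 13\right)^{2} - \left(-107\right) 32 = \left(-3 + \frac{1}{11} \cdot 13\right)^{2} - -3424 = \left(-3 + \frac{13}{11}\right)^{2} + 3424 = \left(- \frac{20}{11}\right)^{2} + 3424 = \frac{400}{121} + 3424 = \frac{414704}{121}$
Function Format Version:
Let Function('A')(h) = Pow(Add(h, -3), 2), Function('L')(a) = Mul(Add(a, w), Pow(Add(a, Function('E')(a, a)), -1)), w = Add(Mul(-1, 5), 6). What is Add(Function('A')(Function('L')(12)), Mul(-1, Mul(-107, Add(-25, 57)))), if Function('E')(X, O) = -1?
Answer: Rational(414704, 121) ≈ 3427.3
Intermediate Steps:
w = 1 (w = Add(-5, 6) = 1)
Function('L')(a) = Mul(Pow(Add(-1, a), -1), Add(1, a)) (Function('L')(a) = Mul(Add(a, 1), Pow(Add(a, -1), -1)) = Mul(Add(1, a), Pow(Add(-1, a), -1)) = Mul(Pow(Add(-1, a), -1), Add(1, a)))
Function('A')(h) = Pow(Add(-3, h), 2)
Add(Function('A')(Function('L')(12)), Mul(-1, Mul(-107, Add(-25, 57)))) = Add(Pow(Add(-3, Mul(Pow(Add(-1, 12), -1), Add(1, 12))), 2), Mul(-1, Mul(-107, Add(-25, 57)))) = Add(Pow(Add(-3, Mul(Pow(11, -1), 13)), 2), Mul(-1, Mul(-107, 32))) = Add(Pow(Add(-3, Mul(Rational(1, 11), 13)), 2), Mul(-1, -3424)) = Add(Pow(Add(-3, Rational(13, 11)), 2), 3424) = Add(Pow(Rational(-20, 11), 2), 3424) = Add(Rational(400, 121), 3424) = Rational(414704, 121)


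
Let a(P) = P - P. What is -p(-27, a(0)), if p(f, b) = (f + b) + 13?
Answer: 14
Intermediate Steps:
a(P) = 0
p(f, b) = 13 + b + f (p(f, b) = (b + f) + 13 = 13 + b + f)
-p(-27, a(0)) = -(13 + 0 - 27) = -1*(-14) = 14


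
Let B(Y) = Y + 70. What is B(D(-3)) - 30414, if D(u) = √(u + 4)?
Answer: -30343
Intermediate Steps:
D(u) = √(4 + u)
B(Y) = 70 + Y
B(D(-3)) - 30414 = (70 + √(4 - 3)) - 30414 = (70 + √1) - 30414 = (70 + 1) - 30414 = 71 - 30414 = -30343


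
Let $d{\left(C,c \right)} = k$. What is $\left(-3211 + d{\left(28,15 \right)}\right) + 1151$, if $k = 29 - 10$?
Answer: $-2041$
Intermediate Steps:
$k = 19$
$d{\left(C,c \right)} = 19$
$\left(-3211 + d{\left(28,15 \right)}\right) + 1151 = \left(-3211 + 19\right) + 1151 = -3192 + 1151 = -2041$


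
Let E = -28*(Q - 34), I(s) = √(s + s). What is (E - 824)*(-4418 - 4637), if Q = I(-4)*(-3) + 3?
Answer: -398420 - 1521240*I*√2 ≈ -3.9842e+5 - 2.1514e+6*I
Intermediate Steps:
I(s) = √2*√s (I(s) = √(2*s) = √2*√s)
Q = 3 - 6*I*√2 (Q = (√2*√(-4))*(-3) + 3 = (√2*(2*I))*(-3) + 3 = (2*I*√2)*(-3) + 3 = -6*I*√2 + 3 = 3 - 6*I*√2 ≈ 3.0 - 8.4853*I)
E = 868 + 168*I*√2 (E = -28*((3 - 6*I*√2) - 34) = -28*(-31 - 6*I*√2) = 868 + 168*I*√2 ≈ 868.0 + 237.59*I)
(E - 824)*(-4418 - 4637) = ((868 + 168*I*√2) - 824)*(-4418 - 4637) = (44 + 168*I*√2)*(-9055) = -398420 - 1521240*I*√2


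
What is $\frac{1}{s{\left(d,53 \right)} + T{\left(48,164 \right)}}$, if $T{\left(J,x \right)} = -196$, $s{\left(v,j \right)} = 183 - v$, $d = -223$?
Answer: $\frac{1}{210} \approx 0.0047619$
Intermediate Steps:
$\frac{1}{s{\left(d,53 \right)} + T{\left(48,164 \right)}} = \frac{1}{\left(183 - -223\right) - 196} = \frac{1}{\left(183 + 223\right) - 196} = \frac{1}{406 - 196} = \frac{1}{210}$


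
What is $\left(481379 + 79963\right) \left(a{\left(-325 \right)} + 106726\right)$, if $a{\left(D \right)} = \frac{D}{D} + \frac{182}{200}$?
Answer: $\frac{2995542922761}{50} \approx 5.9911 \cdot 10^{10}$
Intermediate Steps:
$a{\left(D \right)} = \frac{191}{100}$ ($a{\left(D \right)} = 1 + 182 \cdot \frac{1}{200} = 1 + \frac{91}{100} = \frac{191}{100}$)
$\left(481379 + 79963\right) \left(a{\left(-325 \right)} + 106726\right) = \left(481379 + 79963\right) \left(\frac{191}{100} + 106726\right) = 561342 \cdot \frac{10672791}{100} = \frac{2995542922761}{50}$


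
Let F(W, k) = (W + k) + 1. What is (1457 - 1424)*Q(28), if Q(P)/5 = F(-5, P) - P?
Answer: -660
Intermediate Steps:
F(W, k) = 1 + W + k
Q(P) = -20 (Q(P) = 5*((1 - 5 + P) - P) = 5*((-4 + P) - P) = 5*(-4) = -20)
(1457 - 1424)*Q(28) = (1457 - 1424)*(-20) = 33*(-20) = -660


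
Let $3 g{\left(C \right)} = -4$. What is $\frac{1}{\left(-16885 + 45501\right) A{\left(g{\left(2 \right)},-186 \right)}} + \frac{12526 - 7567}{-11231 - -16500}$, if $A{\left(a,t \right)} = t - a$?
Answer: $\frac{78616320369}{83530848016} \approx 0.94116$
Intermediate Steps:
$g{\left(C \right)} = - \frac{4}{3}$ ($g{\left(C \right)} = \frac{1}{3} \left(-4\right) = - \frac{4}{3}$)
$\frac{1}{\left(-16885 + 45501\right) A{\left(g{\left(2 \right)},-186 \right)}} + \frac{12526 - 7567}{-11231 - -16500} = \frac{1}{\left(-16885 + 45501\right) \left(-186 - - \frac{4}{3}\right)} + \frac{12526 - 7567}{-11231 - -16500} = \frac{1}{28616 \left(-186 + \frac{4}{3}\right)} + \frac{4959}{-11231 + 16500} = \frac{1}{28616 \left(- \frac{554}{3}\right)} + \frac{4959}{5269} = \frac{1}{28616} \left(- \frac{3}{554}\right) + 4959 \cdot \frac{1}{5269} = - \frac{3}{15853264} + \frac{4959}{5269} = \frac{78616320369}{83530848016}$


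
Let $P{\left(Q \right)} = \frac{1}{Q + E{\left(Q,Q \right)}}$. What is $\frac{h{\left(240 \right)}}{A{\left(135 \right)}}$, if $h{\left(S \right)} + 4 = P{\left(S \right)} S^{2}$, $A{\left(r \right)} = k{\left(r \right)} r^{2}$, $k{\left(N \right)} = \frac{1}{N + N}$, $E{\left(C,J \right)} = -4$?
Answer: $\frac{28328}{7965} \approx 3.5566$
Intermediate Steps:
$k{\left(N \right)} = \frac{1}{2 N}$
$P{\left(Q \right)} = \frac{1}{-4 + Q}$ ($P{\left(Q \right)} = \frac{1}{Q - 4} = \frac{1}{-4 + Q}$)
$A{\left(r \right)} = \frac{r}{2}$ ($A{\left(r \right)} = \frac{1}{2 r} r^{2} = \frac{r}{2}$)
$h{\left(S \right)} = -4 + \frac{S^{2}}{-4 + S}$
$\frac{h{\left(240 \right)}}{A{\left(135 \right)}} = \frac{\frac{1}{-4 + 240} \left(16 + 240^{2} - 960\right)}{\frac{1}{2} \cdot 135} = \frac{\frac{1}{236} \left(16 + 57600 - 960\right)}{\frac{135}{2}} = \frac{1}{236} \cdot 56656 \cdot \frac{2}{135} = \frac{14164}{59} \cdot \frac{2}{135} = \frac{28328}{7965}$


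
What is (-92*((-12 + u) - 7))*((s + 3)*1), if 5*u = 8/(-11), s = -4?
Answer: -96876/55 ≈ -1761.4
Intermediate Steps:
u = -8/55 (u = (8/(-11))/5 = (8*(-1/11))/5 = (1/5)*(-8/11) = -8/55 ≈ -0.14545)
(-92*((-12 + u) - 7))*((s + 3)*1) = (-92*((-12 - 8/55) - 7))*((-4 + 3)*1) = (-92*(-668/55 - 7))*(-1*1) = -92*(-1053/55)*(-1) = (96876/55)*(-1) = -96876/55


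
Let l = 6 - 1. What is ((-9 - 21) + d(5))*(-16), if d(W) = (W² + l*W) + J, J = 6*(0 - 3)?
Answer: -32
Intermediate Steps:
J = -18 (J = 6*(-3) = -18)
l = 5
d(W) = -18 + W² + 5*W (d(W) = (W² + 5*W) - 18 = -18 + W² + 5*W)
((-9 - 21) + d(5))*(-16) = ((-9 - 21) + (-18 + 5² + 5*5))*(-16) = (-30 + (-18 + 25 + 25))*(-16) = (-30 + 32)*(-16) = 2*(-16) = -32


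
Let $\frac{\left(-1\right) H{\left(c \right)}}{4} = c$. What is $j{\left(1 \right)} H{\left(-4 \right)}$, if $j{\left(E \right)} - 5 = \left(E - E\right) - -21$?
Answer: $416$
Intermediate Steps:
$j{\left(E \right)} = 26$ ($j{\left(E \right)} = 5 + \left(\left(E - E\right) - -21\right) = 5 + \left(0 + 21\right) = 5 + 21 = 26$)
$H{\left(c \right)} = - 4 c$
$j{\left(1 \right)} H{\left(-4 \right)} = 26 \left(\left(-4\right) \left(-4\right)\right) = 26 \cdot 16 = 416$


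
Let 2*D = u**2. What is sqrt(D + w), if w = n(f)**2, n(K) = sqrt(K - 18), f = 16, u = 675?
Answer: sqrt(911242)/2 ≈ 477.29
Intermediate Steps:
D = 455625/2 (D = (1/2)*675**2 = (1/2)*455625 = 455625/2 ≈ 2.2781e+5)
n(K) = sqrt(-18 + K)
w = -2 (w = (sqrt(-18 + 16))**2 = (sqrt(-2))**2 = (I*sqrt(2))**2 = -2)
sqrt(D + w) = sqrt(455625/2 - 2) = sqrt(455621/2) = sqrt(911242)/2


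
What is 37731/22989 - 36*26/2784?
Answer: 1160075/888908 ≈ 1.3051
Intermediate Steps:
37731/22989 - 36*26/2784 = 37731*(1/22989) - 936*1/2784 = 12577/7663 - 39/116 = 1160075/888908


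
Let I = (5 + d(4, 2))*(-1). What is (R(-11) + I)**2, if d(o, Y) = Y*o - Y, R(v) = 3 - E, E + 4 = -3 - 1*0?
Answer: 1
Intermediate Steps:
E = -7 (E = -4 + (-3 - 1*0) = -4 + (-3 + 0) = -4 - 3 = -7)
R(v) = 10 (R(v) = 3 - 1*(-7) = 3 + 7 = 10)
d(o, Y) = -Y + Y*o
I = -11 (I = (5 + 2*(-1 + 4))*(-1) = (5 + 2*3)*(-1) = (5 + 6)*(-1) = 11*(-1) = -11)
(R(-11) + I)**2 = (10 - 11)**2 = (-1)**2 = 1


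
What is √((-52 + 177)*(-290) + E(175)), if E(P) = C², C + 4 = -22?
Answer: 77*I*√6 ≈ 188.61*I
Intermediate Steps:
C = -26 (C = -4 - 22 = -26)
E(P) = 676 (E(P) = (-26)² = 676)
√((-52 + 177)*(-290) + E(175)) = √((-52 + 177)*(-290) + 676) = √(125*(-290) + 676) = √(-36250 + 676) = √(-35574) = 77*I*√6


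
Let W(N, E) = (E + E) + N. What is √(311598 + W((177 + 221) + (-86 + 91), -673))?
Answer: √310655 ≈ 557.36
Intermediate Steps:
W(N, E) = N + 2*E (W(N, E) = 2*E + N = N + 2*E)
√(311598 + W((177 + 221) + (-86 + 91), -673)) = √(311598 + (((177 + 221) + (-86 + 91)) + 2*(-673))) = √(311598 + ((398 + 5) - 1346)) = √(311598 + (403 - 1346)) = √(311598 - 943) = √310655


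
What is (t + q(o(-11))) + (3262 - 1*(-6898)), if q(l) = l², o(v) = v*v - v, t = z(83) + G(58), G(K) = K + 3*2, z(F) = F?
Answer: 27731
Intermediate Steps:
G(K) = 6 + K (G(K) = K + 6 = 6 + K)
t = 147 (t = 83 + (6 + 58) = 83 + 64 = 147)
o(v) = v² - v
(t + q(o(-11))) + (3262 - 1*(-6898)) = (147 + (-11*(-1 - 11))²) + (3262 - 1*(-6898)) = (147 + (-11*(-12))²) + (3262 + 6898) = (147 + 132²) + 10160 = (147 + 17424) + 10160 = 17571 + 10160 = 27731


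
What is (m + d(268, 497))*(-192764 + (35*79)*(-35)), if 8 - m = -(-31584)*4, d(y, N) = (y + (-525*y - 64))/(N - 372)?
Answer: 4612789420344/125 ≈ 3.6902e+10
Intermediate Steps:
d(y, N) = (-64 - 524*y)/(-372 + N) (d(y, N) = (y + (-64 - 525*y))/(-372 + N) = (-64 - 524*y)/(-372 + N))
m = -126328 (m = 8 - (-336)*(-94*4) = 8 - (-336)*(-376) = 8 - 1*126336 = 8 - 126336 = -126328)
(m + d(268, 497))*(-192764 + (35*79)*(-35)) = (-126328 + 4*(-16 - 131*268)/(-372 + 497))*(-192764 + (35*79)*(-35)) = (-126328 + 4*(-16 - 35108)/125)*(-192764 + 2765*(-35)) = (-126328 + 4*(1/125)*(-35124))*(-192764 - 96775) = (-126328 - 140496/125)*(-289539) = -15931496/125*(-289539) = 4612789420344/125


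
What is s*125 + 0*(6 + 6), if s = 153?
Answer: 19125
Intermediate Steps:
s*125 + 0*(6 + 6) = 153*125 + 0*(6 + 6) = 19125 + 0*12 = 19125 + 0 = 19125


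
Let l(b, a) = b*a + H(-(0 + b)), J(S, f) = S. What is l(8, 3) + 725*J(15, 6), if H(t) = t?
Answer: 10891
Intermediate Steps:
l(b, a) = -b + a*b (l(b, a) = b*a - (0 + b) = a*b - b = -b + a*b)
l(8, 3) + 725*J(15, 6) = 8*(-1 + 3) + 725*15 = 8*2 + 10875 = 16 + 10875 = 10891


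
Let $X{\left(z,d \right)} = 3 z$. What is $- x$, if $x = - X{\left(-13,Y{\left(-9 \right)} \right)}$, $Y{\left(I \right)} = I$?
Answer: $-39$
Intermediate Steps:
$x = 39$ ($x = - 3 \left(-13\right) = \left(-1\right) \left(-39\right) = 39$)
$- x = \left(-1\right) 39 = -39$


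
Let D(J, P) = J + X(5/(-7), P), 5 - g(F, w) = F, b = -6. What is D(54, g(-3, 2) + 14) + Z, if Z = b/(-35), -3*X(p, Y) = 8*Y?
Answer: -472/105 ≈ -4.4952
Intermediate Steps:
g(F, w) = 5 - F
X(p, Y) = -8*Y/3
D(J, P) = J - 8*P/3
Z = 6/35 (Z = -6/(-35) = -6*(-1/35) = 6/35 ≈ 0.17143)
D(54, g(-3, 2) + 14) + Z = (54 - 8*((5 - 1*(-3)) + 14)/3) + 6/35 = (54 - 8*((5 + 3) + 14)/3) + 6/35 = (54 - 8*(8 + 14)/3) + 6/35 = (54 - 8/3*22) + 6/35 = (54 - 176/3) + 6/35 = -14/3 + 6/35 = -472/105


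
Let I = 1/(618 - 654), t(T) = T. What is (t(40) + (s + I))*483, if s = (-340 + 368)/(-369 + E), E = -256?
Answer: 144637087/7500 ≈ 19285.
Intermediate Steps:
s = -28/625 (s = (-340 + 368)/(-369 - 256) = 28/(-625) = 28*(-1/625) = -28/625 ≈ -0.044800)
I = -1/36 (I = 1/(-36) = -1/36 ≈ -0.027778)
(t(40) + (s + I))*483 = (40 + (-28/625 - 1/36))*483 = (40 - 1633/22500)*483 = (898367/22500)*483 = 144637087/7500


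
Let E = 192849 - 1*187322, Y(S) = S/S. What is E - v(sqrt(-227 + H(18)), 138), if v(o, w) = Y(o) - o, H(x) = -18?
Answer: 5526 + 7*I*sqrt(5) ≈ 5526.0 + 15.652*I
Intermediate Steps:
Y(S) = 1
v(o, w) = 1 - o
E = 5527 (E = 192849 - 187322 = 5527)
E - v(sqrt(-227 + H(18)), 138) = 5527 - (1 - sqrt(-227 - 18)) = 5527 - (1 - sqrt(-245)) = 5527 - (1 - 7*I*sqrt(5)) = 5527 + (-1 + 7*I*sqrt(5)) = 5526 + 7*I*sqrt(5)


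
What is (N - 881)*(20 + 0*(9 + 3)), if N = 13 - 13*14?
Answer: -21000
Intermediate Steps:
N = -169 (N = 13 - 182 = -169)
(N - 881)*(20 + 0*(9 + 3)) = (-169 - 881)*(20 + 0*(9 + 3)) = -1050*(20 + 0*12) = -1050*(20 + 0) = -1050*20 = -21000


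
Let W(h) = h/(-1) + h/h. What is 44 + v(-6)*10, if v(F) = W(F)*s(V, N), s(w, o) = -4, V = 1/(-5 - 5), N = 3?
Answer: -236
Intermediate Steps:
V = -⅒ (V = 1/(-10) = -⅒ ≈ -0.10000)
W(h) = 1 - h (W(h) = h*(-1) + 1 = -h + 1 = 1 - h)
v(F) = -4 + 4*F (v(F) = (1 - F)*(-4) = -4 + 4*F)
44 + v(-6)*10 = 44 + (-4 + 4*(-6))*10 = 44 + (-4 - 24)*10 = 44 - 28*10 = 44 - 280 = -236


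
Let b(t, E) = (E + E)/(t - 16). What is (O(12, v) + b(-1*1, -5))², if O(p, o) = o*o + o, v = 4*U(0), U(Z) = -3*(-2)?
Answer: 104244100/289 ≈ 3.6071e+5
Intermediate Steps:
U(Z) = 6
b(t, E) = 2*E/(-16 + t) (b(t, E) = (2*E)/(-16 + t) = 2*E/(-16 + t))
v = 24 (v = 4*6 = 24)
O(p, o) = o + o² (O(p, o) = o² + o = o + o²)
(O(12, v) + b(-1*1, -5))² = (24*(1 + 24) + 2*(-5)/(-16 - 1*1))² = (24*25 + 2*(-5)/(-16 - 1))² = (600 + 2*(-5)/(-17))² = (600 + 2*(-5)*(-1/17))² = (600 + 10/17)² = (10210/17)² = 104244100/289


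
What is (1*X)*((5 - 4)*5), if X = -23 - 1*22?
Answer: -225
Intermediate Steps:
X = -45 (X = -23 - 22 = -45)
(1*X)*((5 - 4)*5) = (1*(-45))*((5 - 4)*5) = -45*5 = -225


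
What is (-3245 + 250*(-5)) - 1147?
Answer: -5642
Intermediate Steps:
(-3245 + 250*(-5)) - 1147 = (-3245 - 1250) - 1147 = -4495 - 1147 = -5642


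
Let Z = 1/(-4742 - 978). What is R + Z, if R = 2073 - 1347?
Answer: 4152719/5720 ≈ 726.00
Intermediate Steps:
R = 726
Z = -1/5720 (Z = 1/(-5720) = -1/5720 ≈ -0.00017483)
R + Z = 726 - 1/5720 = 4152719/5720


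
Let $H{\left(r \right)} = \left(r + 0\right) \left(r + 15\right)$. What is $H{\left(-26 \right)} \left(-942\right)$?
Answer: $-269412$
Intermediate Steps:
$H{\left(r \right)} = r \left(15 + r\right)$
$H{\left(-26 \right)} \left(-942\right) = - 26 \left(15 - 26\right) \left(-942\right) = \left(-26\right) \left(-11\right) \left(-942\right) = 286 \left(-942\right) = -269412$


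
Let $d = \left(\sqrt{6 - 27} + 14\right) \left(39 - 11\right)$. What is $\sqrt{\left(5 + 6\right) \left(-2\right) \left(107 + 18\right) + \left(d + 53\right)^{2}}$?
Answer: $\sqrt{178811 + 24920 i \sqrt{21}} \approx 442.14 + 129.14 i$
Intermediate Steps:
$d = 392 + 28 i \sqrt{21}$ ($d = \left(\sqrt{-21} + 14\right) 28 = \left(i \sqrt{21} + 14\right) 28 = \left(14 + i \sqrt{21}\right) 28 = 392 + 28 i \sqrt{21} \approx 392.0 + 128.31 i$)
$\sqrt{\left(5 + 6\right) \left(-2\right) \left(107 + 18\right) + \left(d + 53\right)^{2}} = \sqrt{\left(5 + 6\right) \left(-2\right) \left(107 + 18\right) + \left(\left(392 + 28 i \sqrt{21}\right) + 53\right)^{2}} = \sqrt{11 \left(-2\right) 125 + \left(445 + 28 i \sqrt{21}\right)^{2}} = \sqrt{\left(-22\right) 125 + \left(445 + 28 i \sqrt{21}\right)^{2}} = \sqrt{-2750 + \left(445 + 28 i \sqrt{21}\right)^{2}}$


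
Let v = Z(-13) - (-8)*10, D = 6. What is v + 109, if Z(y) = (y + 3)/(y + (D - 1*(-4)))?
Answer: 577/3 ≈ 192.33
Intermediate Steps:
Z(y) = (3 + y)/(10 + y) (Z(y) = (y + 3)/(y + (6 - 1*(-4))) = (3 + y)/(y + (6 + 4)) = (3 + y)/(y + 10) = (3 + y)/(10 + y))
v = 250/3 (v = (3 - 13)/(10 - 13) - (-8)*10 = -10/(-3) - 1*(-80) = -⅓*(-10) + 80 = 10/3 + 80 = 250/3 ≈ 83.333)
v + 109 = 250/3 + 109 = 577/3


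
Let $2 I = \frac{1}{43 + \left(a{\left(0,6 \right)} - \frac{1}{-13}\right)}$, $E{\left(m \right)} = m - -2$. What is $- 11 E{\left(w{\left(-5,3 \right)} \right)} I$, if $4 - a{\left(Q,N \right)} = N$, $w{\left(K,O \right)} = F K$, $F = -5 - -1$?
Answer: $- \frac{1573}{534} \approx -2.9457$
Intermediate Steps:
$F = -4$ ($F = -5 + 1 = -4$)
$w{\left(K,O \right)} = - 4 K$
$a{\left(Q,N \right)} = 4 - N$
$E{\left(m \right)} = 2 + m$ ($E{\left(m \right)} = m + 2 = 2 + m$)
$I = \frac{13}{1068}$ ($I = \frac{1}{2 \left(43 + \left(\left(4 - 6\right) - \frac{1}{-13}\right)\right)} = \frac{1}{2 \left(43 + \left(\left(4 - 6\right) - - \frac{1}{13}\right)\right)} = \frac{1}{2 \left(43 + \left(-2 + \frac{1}{13}\right)\right)} = \frac{1}{2 \left(43 - \frac{25}{13}\right)} = \frac{1}{2 \cdot \frac{534}{13}} = \frac{1}{2} \cdot \frac{13}{534} = \frac{13}{1068} \approx 0.012172$)
$- 11 E{\left(w{\left(-5,3 \right)} \right)} I = - 11 \left(2 - -20\right) \frac{13}{1068} = - 11 \left(2 + 20\right) \frac{13}{1068} = \left(-11\right) 22 \cdot \frac{13}{1068} = \left(-242\right) \frac{13}{1068} = - \frac{1573}{534}$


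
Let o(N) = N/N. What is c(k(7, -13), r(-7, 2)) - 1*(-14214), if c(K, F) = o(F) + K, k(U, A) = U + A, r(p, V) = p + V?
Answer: 14209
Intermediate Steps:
r(p, V) = V + p
o(N) = 1
k(U, A) = A + U
c(K, F) = 1 + K
c(k(7, -13), r(-7, 2)) - 1*(-14214) = (1 + (-13 + 7)) - 1*(-14214) = (1 - 6) + 14214 = -5 + 14214 = 14209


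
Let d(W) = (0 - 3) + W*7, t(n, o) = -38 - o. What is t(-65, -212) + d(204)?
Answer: 1599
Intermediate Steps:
d(W) = -3 + 7*W
t(-65, -212) + d(204) = (-38 - 1*(-212)) + (-3 + 7*204) = (-38 + 212) + (-3 + 1428) = 174 + 1425 = 1599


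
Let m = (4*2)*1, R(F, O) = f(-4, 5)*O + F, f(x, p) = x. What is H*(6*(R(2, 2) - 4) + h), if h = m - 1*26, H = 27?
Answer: -2106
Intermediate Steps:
R(F, O) = F - 4*O (R(F, O) = -4*O + F = F - 4*O)
m = 8 (m = 8*1 = 8)
h = -18 (h = 8 - 1*26 = 8 - 26 = -18)
H*(6*(R(2, 2) - 4) + h) = 27*(6*((2 - 4*2) - 4) - 18) = 27*(6*((2 - 8) - 4) - 18) = 27*(6*(-6 - 4) - 18) = 27*(6*(-10) - 18) = 27*(-60 - 18) = 27*(-78) = -2106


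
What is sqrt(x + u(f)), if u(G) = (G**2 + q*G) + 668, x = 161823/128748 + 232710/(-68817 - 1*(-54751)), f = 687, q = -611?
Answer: sqrt(1203997523029680074241)/150914114 ≈ 229.92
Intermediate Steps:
x = -4614124127/301828228 (x = 161823*(1/128748) + 232710/(-68817 + 54751) = 53941/42916 + 232710/(-14066) = 53941/42916 + 232710*(-1/14066) = 53941/42916 - 116355/7033 = -4614124127/301828228 ≈ -15.287)
u(G) = 668 + G**2 - 611*G (u(G) = (G**2 - 611*G) + 668 = 668 + G**2 - 611*G)
sqrt(x + u(f)) = sqrt(-4614124127/301828228 + (668 + 687**2 - 611*687)) = sqrt(-4614124127/301828228 + (668 + 471969 - 419757)) = sqrt(-4614124127/301828228 + 52880) = sqrt(15956062572513/301828228) = sqrt(1203997523029680074241)/150914114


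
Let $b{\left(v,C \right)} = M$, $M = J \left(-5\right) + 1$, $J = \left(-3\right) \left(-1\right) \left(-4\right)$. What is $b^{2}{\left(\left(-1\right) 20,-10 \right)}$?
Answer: $3721$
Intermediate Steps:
$J = -12$ ($J = 3 \left(-4\right) = -12$)
$M = 61$ ($M = \left(-12\right) \left(-5\right) + 1 = 60 + 1 = 61$)
$b{\left(v,C \right)} = 61$
$b^{2}{\left(\left(-1\right) 20,-10 \right)} = 61^{2} = 3721$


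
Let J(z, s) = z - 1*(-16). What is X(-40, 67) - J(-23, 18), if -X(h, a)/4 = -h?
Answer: -153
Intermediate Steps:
X(h, a) = 4*h (X(h, a) = -(-4)*h = 4*h)
J(z, s) = 16 + z (J(z, s) = z + 16 = 16 + z)
X(-40, 67) - J(-23, 18) = 4*(-40) - (16 - 23) = -160 - 1*(-7) = -160 + 7 = -153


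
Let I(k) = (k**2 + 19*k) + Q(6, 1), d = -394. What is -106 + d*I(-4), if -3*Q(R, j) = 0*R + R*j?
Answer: 24322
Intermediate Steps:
Q(R, j) = -R*j/3 (Q(R, j) = -(0*R + R*j)/3 = -(0 + R*j)/3 = -R*j/3)
I(k) = -2 + k**2 + 19*k (I(k) = (k**2 + 19*k) - 1/3*6*1 = (k**2 + 19*k) - 2 = -2 + k**2 + 19*k)
-106 + d*I(-4) = -106 - 394*(-2 + (-4)**2 + 19*(-4)) = -106 - 394*(-2 + 16 - 76) = -106 - 394*(-62) = -106 + 24428 = 24322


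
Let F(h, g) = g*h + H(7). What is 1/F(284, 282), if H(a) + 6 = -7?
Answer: 1/80075 ≈ 1.2488e-5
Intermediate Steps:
H(a) = -13 (H(a) = -6 - 7 = -13)
F(h, g) = -13 + g*h (F(h, g) = g*h - 13 = -13 + g*h)
1/F(284, 282) = 1/(-13 + 282*284) = 1/(-13 + 80088) = 1/80075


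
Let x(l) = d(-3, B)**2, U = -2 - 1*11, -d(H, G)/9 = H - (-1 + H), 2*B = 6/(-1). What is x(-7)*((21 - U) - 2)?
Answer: 2592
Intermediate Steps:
B = -3 (B = (6/(-1))/2 = (6*(-1))/2 = (1/2)*(-6) = -3)
d(H, G) = -9 (d(H, G) = -9*(H - (-1 + H)) = -9*(H + (1 - H)) = -9*1 = -9)
U = -13 (U = -2 - 11 = -13)
x(l) = 81 (x(l) = (-9)**2 = 81)
x(-7)*((21 - U) - 2) = 81*((21 - 1*(-13)) - 2) = 81*((21 + 13) - 2) = 81*(34 - 2) = 81*32 = 2592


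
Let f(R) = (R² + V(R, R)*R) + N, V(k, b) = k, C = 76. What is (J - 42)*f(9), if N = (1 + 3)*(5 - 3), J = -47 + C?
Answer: -2210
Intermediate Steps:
J = 29 (J = -47 + 76 = 29)
N = 8 (N = 4*2 = 8)
f(R) = 8 + 2*R² (f(R) = (R² + R*R) + 8 = (R² + R²) + 8 = 2*R² + 8 = 8 + 2*R²)
(J - 42)*f(9) = (29 - 42)*(8 + 2*9²) = -13*(8 + 2*81) = -13*(8 + 162) = -13*170 = -2210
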